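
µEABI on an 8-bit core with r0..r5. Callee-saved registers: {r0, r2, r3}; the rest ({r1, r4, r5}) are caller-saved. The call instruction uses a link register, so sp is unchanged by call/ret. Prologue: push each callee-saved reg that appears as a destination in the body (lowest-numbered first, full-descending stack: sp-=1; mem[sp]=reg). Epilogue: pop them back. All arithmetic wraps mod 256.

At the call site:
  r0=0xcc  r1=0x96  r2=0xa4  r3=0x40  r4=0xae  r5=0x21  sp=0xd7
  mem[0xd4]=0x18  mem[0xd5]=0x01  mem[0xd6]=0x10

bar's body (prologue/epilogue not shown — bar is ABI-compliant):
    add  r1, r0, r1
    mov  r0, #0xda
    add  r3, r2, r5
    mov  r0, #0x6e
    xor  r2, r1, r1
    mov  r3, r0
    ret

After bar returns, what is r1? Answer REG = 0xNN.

prologue: push r0 -> mem[0xd6]=0xcc, sp=0xd6
prologue: push r2 -> mem[0xd5]=0xa4, sp=0xd5
prologue: push r3 -> mem[0xd4]=0x40, sp=0xd4
body[0] add  r1, r0, r1 -> r1=0x62
body[1] mov  r0, #0xda -> r0=0xda
body[2] add  r3, r2, r5 -> r3=0xc5
body[3] mov  r0, #0x6e -> r0=0x6e
body[4] xor  r2, r1, r1 -> r2=0x00
body[5] mov  r3, r0 -> r3=0x6e
epilogue: pop r3=0x40, sp=0xd5
epilogue: pop r2=0xa4, sp=0xd6
epilogue: pop r0=0xcc, sp=0xd7
r1 is caller-saved -> body value

REG = 0x62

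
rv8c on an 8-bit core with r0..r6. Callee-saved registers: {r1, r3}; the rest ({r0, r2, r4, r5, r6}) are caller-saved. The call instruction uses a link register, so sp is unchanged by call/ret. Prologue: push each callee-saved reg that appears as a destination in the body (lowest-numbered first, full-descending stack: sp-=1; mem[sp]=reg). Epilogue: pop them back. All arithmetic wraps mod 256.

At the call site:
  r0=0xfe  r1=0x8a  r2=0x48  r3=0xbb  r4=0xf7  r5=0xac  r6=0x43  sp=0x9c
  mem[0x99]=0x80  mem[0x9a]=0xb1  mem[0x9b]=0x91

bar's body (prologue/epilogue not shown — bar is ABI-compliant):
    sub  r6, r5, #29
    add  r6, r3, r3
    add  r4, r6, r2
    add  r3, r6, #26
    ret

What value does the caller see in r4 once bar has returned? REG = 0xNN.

prologue: push r3 -> mem[0x9b]=0xbb, sp=0x9b
body[0] sub  r6, r5, #29 -> r6=0x8f
body[1] add  r6, r3, r3 -> r6=0x76
body[2] add  r4, r6, r2 -> r4=0xbe
body[3] add  r3, r6, #26 -> r3=0x90
epilogue: pop r3=0xbb, sp=0x9c
r4 is caller-saved -> body value

REG = 0xbe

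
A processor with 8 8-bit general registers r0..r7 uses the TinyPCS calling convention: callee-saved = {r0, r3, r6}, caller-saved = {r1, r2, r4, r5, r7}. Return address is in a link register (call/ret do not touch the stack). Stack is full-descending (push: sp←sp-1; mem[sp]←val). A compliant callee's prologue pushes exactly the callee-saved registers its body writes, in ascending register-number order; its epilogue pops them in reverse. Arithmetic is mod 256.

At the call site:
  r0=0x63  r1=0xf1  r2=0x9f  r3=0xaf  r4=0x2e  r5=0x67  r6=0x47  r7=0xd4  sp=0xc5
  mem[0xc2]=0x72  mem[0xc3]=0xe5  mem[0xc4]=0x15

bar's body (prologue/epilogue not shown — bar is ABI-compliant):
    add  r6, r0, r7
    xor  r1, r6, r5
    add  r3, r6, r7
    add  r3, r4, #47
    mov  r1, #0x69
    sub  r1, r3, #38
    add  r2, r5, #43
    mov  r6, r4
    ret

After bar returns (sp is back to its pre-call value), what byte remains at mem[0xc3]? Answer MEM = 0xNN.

prologue: push r3 -> mem[0xc4]=0xaf, sp=0xc4
prologue: push r6 -> mem[0xc3]=0x47, sp=0xc3
body[0] add  r6, r0, r7 -> r6=0x37
body[1] xor  r1, r6, r5 -> r1=0x50
body[2] add  r3, r6, r7 -> r3=0x0b
body[3] add  r3, r4, #47 -> r3=0x5d
body[4] mov  r1, #0x69 -> r1=0x69
body[5] sub  r1, r3, #38 -> r1=0x37
body[6] add  r2, r5, #43 -> r2=0x92
body[7] mov  r6, r4 -> r6=0x2e
epilogue: pop r6=0x47, sp=0xc4
epilogue: pop r3=0xaf, sp=0xc5
prologue pushed ['r3', 'r6'] at ['0xc4', '0xc3']

MEM = 0x47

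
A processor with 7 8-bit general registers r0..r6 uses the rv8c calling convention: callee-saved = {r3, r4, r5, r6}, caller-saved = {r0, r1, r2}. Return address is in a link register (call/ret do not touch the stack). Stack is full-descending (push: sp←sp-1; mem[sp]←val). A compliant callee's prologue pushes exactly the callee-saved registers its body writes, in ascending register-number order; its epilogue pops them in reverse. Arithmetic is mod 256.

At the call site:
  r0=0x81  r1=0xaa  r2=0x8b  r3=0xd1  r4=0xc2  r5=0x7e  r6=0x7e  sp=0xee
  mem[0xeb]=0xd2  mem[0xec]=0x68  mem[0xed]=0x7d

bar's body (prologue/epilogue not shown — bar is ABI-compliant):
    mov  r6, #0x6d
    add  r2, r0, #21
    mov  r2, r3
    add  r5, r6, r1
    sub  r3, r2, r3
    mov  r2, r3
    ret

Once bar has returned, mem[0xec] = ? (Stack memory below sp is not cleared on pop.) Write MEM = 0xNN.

MEM = 0x7e

prologue: push r3 → mem[0xed]=0xd1, sp=0xed
prologue: push r5 → mem[0xec]=0x7e, sp=0xec
prologue: push r6 → mem[0xeb]=0x7e, sp=0xeb
body[0] mov  r6, #0x6d → r6=0x6d
body[1] add  r2, r0, #21 → r2=0x96
body[2] mov  r2, r3 → r2=0xd1
body[3] add  r5, r6, r1 → r5=0x17
body[4] sub  r3, r2, r3 → r3=0x00
body[5] mov  r2, r3 → r2=0x00
epilogue: pop r6=0x7e, sp=0xec
epilogue: pop r5=0x7e, sp=0xed
epilogue: pop r3=0xd1, sp=0xee
prologue pushed ['r3', 'r5', 'r6'] at ['0xed', '0xec', '0xeb']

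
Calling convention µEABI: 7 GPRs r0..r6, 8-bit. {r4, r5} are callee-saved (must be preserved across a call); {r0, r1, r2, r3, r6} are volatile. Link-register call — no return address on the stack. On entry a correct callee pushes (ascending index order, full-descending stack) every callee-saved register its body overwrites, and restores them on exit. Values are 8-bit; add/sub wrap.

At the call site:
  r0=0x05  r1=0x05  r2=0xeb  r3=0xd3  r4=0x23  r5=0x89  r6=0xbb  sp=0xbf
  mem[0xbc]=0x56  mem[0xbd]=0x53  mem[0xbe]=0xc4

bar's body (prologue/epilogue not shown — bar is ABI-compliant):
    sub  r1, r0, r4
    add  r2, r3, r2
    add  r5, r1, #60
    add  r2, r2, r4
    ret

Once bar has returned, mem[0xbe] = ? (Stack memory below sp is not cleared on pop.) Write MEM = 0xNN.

prologue: push r5 → mem[0xbe]=0x89, sp=0xbe
body[0] sub  r1, r0, r4 → r1=0xe2
body[1] add  r2, r3, r2 → r2=0xbe
body[2] add  r5, r1, #60 → r5=0x1e
body[3] add  r2, r2, r4 → r2=0xe1
epilogue: pop r5=0x89, sp=0xbf
prologue pushed ['r5'] at ['0xbe']

MEM = 0x89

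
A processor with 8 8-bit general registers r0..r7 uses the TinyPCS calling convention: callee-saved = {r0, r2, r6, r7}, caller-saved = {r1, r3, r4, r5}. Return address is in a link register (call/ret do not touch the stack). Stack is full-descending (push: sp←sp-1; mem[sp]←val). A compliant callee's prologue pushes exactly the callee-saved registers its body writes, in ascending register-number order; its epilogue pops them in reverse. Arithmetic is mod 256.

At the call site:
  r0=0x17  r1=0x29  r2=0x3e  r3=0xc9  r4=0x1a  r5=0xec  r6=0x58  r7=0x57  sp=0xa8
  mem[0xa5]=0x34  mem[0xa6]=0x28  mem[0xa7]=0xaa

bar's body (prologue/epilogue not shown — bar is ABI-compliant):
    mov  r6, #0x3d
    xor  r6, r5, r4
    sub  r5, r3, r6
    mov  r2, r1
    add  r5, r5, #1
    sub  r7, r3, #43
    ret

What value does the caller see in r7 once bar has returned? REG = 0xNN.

REG = 0x57

prologue: push r2 -> mem[0xa7]=0x3e, sp=0xa7
prologue: push r6 -> mem[0xa6]=0x58, sp=0xa6
prologue: push r7 -> mem[0xa5]=0x57, sp=0xa5
body[0] mov  r6, #0x3d -> r6=0x3d
body[1] xor  r6, r5, r4 -> r6=0xf6
body[2] sub  r5, r3, r6 -> r5=0xd3
body[3] mov  r2, r1 -> r2=0x29
body[4] add  r5, r5, #1 -> r5=0xd4
body[5] sub  r7, r3, #43 -> r7=0x9e
epilogue: pop r7=0x57, sp=0xa6
epilogue: pop r6=0x58, sp=0xa7
epilogue: pop r2=0x3e, sp=0xa8
r7 is callee-saved -> restored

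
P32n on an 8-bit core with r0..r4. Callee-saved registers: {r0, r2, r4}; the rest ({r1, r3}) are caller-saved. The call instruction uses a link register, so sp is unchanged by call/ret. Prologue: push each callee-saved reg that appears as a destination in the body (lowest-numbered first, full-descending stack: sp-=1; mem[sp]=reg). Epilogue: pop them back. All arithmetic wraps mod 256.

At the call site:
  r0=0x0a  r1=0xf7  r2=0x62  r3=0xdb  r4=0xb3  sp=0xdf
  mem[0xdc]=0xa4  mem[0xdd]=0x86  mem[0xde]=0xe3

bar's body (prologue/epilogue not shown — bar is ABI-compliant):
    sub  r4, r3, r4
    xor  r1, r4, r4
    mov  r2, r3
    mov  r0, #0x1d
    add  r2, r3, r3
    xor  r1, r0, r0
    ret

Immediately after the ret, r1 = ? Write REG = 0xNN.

REG = 0x00

prologue: push r0 → mem[0xde]=0x0a, sp=0xde
prologue: push r2 → mem[0xdd]=0x62, sp=0xdd
prologue: push r4 → mem[0xdc]=0xb3, sp=0xdc
body[0] sub  r4, r3, r4 → r4=0x28
body[1] xor  r1, r4, r4 → r1=0x00
body[2] mov  r2, r3 → r2=0xdb
body[3] mov  r0, #0x1d → r0=0x1d
body[4] add  r2, r3, r3 → r2=0xb6
body[5] xor  r1, r0, r0 → r1=0x00
epilogue: pop r4=0xb3, sp=0xdd
epilogue: pop r2=0x62, sp=0xde
epilogue: pop r0=0x0a, sp=0xdf
r1 is caller-saved → body value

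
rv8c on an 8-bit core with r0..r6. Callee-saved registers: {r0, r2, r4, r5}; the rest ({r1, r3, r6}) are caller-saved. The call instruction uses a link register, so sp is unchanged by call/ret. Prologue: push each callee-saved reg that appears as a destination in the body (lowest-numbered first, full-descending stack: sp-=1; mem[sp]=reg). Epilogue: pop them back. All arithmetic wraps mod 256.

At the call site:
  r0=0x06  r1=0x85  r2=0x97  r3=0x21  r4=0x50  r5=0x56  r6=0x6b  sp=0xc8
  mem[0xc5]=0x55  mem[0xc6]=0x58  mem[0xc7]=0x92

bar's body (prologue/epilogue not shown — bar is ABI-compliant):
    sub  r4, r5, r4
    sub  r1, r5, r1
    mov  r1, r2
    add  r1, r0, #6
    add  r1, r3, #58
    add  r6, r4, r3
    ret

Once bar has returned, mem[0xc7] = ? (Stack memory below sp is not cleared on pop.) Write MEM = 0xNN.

MEM = 0x50

prologue: push r4 -> mem[0xc7]=0x50, sp=0xc7
body[0] sub  r4, r5, r4 -> r4=0x06
body[1] sub  r1, r5, r1 -> r1=0xd1
body[2] mov  r1, r2 -> r1=0x97
body[3] add  r1, r0, #6 -> r1=0x0c
body[4] add  r1, r3, #58 -> r1=0x5b
body[5] add  r6, r4, r3 -> r6=0x27
epilogue: pop r4=0x50, sp=0xc8
prologue pushed ['r4'] at ['0xc7']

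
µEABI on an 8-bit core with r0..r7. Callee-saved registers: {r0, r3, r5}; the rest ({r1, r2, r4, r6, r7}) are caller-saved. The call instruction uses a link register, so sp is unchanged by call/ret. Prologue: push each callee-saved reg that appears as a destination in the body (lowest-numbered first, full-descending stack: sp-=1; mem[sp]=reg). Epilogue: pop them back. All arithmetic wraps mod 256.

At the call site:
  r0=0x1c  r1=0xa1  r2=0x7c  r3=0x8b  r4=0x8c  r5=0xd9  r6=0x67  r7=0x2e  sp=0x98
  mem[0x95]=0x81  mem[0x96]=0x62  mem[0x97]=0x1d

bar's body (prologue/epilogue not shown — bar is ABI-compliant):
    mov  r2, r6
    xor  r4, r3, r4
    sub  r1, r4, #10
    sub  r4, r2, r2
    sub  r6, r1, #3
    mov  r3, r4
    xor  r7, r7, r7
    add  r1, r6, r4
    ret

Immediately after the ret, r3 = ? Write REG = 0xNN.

prologue: push r3 -> mem[0x97]=0x8b, sp=0x97
body[0] mov  r2, r6 -> r2=0x67
body[1] xor  r4, r3, r4 -> r4=0x07
body[2] sub  r1, r4, #10 -> r1=0xfd
body[3] sub  r4, r2, r2 -> r4=0x00
body[4] sub  r6, r1, #3 -> r6=0xfa
body[5] mov  r3, r4 -> r3=0x00
body[6] xor  r7, r7, r7 -> r7=0x00
body[7] add  r1, r6, r4 -> r1=0xfa
epilogue: pop r3=0x8b, sp=0x98
r3 is callee-saved -> restored

REG = 0x8b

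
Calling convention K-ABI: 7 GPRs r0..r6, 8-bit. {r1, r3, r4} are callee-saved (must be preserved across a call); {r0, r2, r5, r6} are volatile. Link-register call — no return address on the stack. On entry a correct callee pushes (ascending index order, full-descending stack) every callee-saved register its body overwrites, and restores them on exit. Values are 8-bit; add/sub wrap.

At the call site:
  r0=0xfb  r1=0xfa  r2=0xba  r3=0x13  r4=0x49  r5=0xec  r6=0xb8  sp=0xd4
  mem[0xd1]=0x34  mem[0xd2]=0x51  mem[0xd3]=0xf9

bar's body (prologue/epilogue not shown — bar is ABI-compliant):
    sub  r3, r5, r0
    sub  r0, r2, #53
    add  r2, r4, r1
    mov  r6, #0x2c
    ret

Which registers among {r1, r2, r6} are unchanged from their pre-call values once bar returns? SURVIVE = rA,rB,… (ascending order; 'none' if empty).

prologue: push r3 → mem[0xd3]=0x13, sp=0xd3
body[0] sub  r3, r5, r0 → r3=0xf1
body[1] sub  r0, r2, #53 → r0=0x85
body[2] add  r2, r4, r1 → r2=0x43
body[3] mov  r6, #0x2c → r6=0x2c
epilogue: pop r3=0x13, sp=0xd4
r1: callee-saved, written=False
r2: caller-saved, written=True
r6: caller-saved, written=True

SURVIVE = r1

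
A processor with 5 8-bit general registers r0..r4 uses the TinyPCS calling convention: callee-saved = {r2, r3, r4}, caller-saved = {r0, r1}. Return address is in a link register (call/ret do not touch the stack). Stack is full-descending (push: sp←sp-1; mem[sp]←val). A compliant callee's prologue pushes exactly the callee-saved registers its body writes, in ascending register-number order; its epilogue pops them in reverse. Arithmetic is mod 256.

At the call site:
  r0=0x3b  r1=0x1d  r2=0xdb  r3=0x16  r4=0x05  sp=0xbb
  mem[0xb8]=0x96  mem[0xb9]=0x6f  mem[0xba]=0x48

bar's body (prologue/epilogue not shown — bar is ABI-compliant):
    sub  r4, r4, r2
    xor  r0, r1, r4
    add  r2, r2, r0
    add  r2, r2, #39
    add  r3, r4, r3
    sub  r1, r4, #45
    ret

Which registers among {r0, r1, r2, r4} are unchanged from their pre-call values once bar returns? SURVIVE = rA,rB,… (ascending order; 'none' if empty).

SURVIVE = r2,r4

prologue: push r2 -> mem[0xba]=0xdb, sp=0xba
prologue: push r3 -> mem[0xb9]=0x16, sp=0xb9
prologue: push r4 -> mem[0xb8]=0x05, sp=0xb8
body[0] sub  r4, r4, r2 -> r4=0x2a
body[1] xor  r0, r1, r4 -> r0=0x37
body[2] add  r2, r2, r0 -> r2=0x12
body[3] add  r2, r2, #39 -> r2=0x39
body[4] add  r3, r4, r3 -> r3=0x40
body[5] sub  r1, r4, #45 -> r1=0xfd
epilogue: pop r4=0x05, sp=0xb9
epilogue: pop r3=0x16, sp=0xba
epilogue: pop r2=0xdb, sp=0xbb
r0: caller-saved, written=True
r1: caller-saved, written=True
r2: callee-saved, written=True
r4: callee-saved, written=True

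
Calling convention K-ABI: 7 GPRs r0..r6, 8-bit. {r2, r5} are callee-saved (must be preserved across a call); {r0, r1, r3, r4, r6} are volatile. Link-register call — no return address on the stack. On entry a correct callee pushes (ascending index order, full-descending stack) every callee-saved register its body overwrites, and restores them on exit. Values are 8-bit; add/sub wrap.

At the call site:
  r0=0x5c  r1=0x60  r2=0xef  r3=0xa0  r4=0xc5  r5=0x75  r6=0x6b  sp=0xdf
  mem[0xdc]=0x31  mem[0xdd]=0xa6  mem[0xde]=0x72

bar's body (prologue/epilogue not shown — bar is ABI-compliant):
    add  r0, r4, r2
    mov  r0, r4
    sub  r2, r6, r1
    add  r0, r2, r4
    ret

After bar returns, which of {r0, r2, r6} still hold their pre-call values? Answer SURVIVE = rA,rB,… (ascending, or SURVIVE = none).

prologue: push r2 → mem[0xde]=0xef, sp=0xde
body[0] add  r0, r4, r2 → r0=0xb4
body[1] mov  r0, r4 → r0=0xc5
body[2] sub  r2, r6, r1 → r2=0x0b
body[3] add  r0, r2, r4 → r0=0xd0
epilogue: pop r2=0xef, sp=0xdf
r0: caller-saved, written=True
r2: callee-saved, written=True
r6: caller-saved, written=False

SURVIVE = r2,r6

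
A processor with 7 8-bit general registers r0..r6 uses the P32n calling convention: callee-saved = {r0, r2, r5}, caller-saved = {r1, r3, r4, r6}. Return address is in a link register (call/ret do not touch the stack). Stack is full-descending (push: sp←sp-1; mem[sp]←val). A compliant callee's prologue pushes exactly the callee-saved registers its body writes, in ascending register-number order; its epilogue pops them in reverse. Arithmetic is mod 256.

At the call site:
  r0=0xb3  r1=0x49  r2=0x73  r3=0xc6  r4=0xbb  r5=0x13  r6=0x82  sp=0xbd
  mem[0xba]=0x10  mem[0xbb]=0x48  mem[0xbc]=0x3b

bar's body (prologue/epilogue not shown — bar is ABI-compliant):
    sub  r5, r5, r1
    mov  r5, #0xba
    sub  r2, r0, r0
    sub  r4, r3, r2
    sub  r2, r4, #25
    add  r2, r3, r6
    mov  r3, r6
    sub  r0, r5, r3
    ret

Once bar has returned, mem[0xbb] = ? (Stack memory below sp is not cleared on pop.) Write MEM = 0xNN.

prologue: push r0 → mem[0xbc]=0xb3, sp=0xbc
prologue: push r2 → mem[0xbb]=0x73, sp=0xbb
prologue: push r5 → mem[0xba]=0x13, sp=0xba
body[0] sub  r5, r5, r1 → r5=0xca
body[1] mov  r5, #0xba → r5=0xba
body[2] sub  r2, r0, r0 → r2=0x00
body[3] sub  r4, r3, r2 → r4=0xc6
body[4] sub  r2, r4, #25 → r2=0xad
body[5] add  r2, r3, r6 → r2=0x48
body[6] mov  r3, r6 → r3=0x82
body[7] sub  r0, r5, r3 → r0=0x38
epilogue: pop r5=0x13, sp=0xbb
epilogue: pop r2=0x73, sp=0xbc
epilogue: pop r0=0xb3, sp=0xbd
prologue pushed ['r0', 'r2', 'r5'] at ['0xbc', '0xbb', '0xba']

MEM = 0x73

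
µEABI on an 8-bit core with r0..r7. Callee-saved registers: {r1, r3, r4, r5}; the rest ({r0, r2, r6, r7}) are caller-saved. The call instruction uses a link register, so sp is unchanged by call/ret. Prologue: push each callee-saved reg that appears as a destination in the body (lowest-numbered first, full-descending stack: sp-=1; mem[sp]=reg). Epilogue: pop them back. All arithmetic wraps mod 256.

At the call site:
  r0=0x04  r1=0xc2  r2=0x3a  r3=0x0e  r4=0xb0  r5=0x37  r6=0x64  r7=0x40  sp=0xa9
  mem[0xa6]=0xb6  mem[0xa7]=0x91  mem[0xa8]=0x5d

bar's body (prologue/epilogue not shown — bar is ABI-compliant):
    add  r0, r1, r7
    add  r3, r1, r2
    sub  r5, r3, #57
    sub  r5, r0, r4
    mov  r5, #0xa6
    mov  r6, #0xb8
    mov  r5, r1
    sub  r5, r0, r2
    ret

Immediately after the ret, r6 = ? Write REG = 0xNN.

prologue: push r3 -> mem[0xa8]=0x0e, sp=0xa8
prologue: push r5 -> mem[0xa7]=0x37, sp=0xa7
body[0] add  r0, r1, r7 -> r0=0x02
body[1] add  r3, r1, r2 -> r3=0xfc
body[2] sub  r5, r3, #57 -> r5=0xc3
body[3] sub  r5, r0, r4 -> r5=0x52
body[4] mov  r5, #0xa6 -> r5=0xa6
body[5] mov  r6, #0xb8 -> r6=0xb8
body[6] mov  r5, r1 -> r5=0xc2
body[7] sub  r5, r0, r2 -> r5=0xc8
epilogue: pop r5=0x37, sp=0xa8
epilogue: pop r3=0x0e, sp=0xa9
r6 is caller-saved -> body value

REG = 0xb8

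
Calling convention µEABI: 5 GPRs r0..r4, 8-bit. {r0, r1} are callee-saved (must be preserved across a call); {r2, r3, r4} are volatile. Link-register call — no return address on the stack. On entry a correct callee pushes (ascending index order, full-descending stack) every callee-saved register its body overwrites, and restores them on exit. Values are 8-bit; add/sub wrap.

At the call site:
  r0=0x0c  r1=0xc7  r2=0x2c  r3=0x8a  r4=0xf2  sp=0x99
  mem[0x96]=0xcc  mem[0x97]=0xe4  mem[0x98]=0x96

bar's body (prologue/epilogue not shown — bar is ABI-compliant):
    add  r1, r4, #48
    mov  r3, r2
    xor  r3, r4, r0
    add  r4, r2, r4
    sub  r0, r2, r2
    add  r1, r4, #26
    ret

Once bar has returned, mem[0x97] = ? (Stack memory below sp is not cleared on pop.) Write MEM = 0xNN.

prologue: push r0 -> mem[0x98]=0x0c, sp=0x98
prologue: push r1 -> mem[0x97]=0xc7, sp=0x97
body[0] add  r1, r4, #48 -> r1=0x22
body[1] mov  r3, r2 -> r3=0x2c
body[2] xor  r3, r4, r0 -> r3=0xfe
body[3] add  r4, r2, r4 -> r4=0x1e
body[4] sub  r0, r2, r2 -> r0=0x00
body[5] add  r1, r4, #26 -> r1=0x38
epilogue: pop r1=0xc7, sp=0x98
epilogue: pop r0=0x0c, sp=0x99
prologue pushed ['r0', 'r1'] at ['0x98', '0x97']

MEM = 0xc7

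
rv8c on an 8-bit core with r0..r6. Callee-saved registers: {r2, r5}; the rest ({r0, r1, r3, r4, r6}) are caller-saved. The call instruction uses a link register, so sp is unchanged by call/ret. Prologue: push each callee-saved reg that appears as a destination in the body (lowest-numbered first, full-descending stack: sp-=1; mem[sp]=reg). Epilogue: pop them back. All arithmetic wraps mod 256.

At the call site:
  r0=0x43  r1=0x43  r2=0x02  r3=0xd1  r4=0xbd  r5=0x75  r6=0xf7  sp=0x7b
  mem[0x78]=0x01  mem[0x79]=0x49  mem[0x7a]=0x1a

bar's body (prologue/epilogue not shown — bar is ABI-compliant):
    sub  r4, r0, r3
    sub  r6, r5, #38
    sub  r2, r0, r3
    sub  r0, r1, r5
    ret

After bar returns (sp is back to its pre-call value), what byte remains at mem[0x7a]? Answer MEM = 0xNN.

MEM = 0x02

prologue: push r2 → mem[0x7a]=0x02, sp=0x7a
body[0] sub  r4, r0, r3 → r4=0x72
body[1] sub  r6, r5, #38 → r6=0x4f
body[2] sub  r2, r0, r3 → r2=0x72
body[3] sub  r0, r1, r5 → r0=0xce
epilogue: pop r2=0x02, sp=0x7b
prologue pushed ['r2'] at ['0x7a']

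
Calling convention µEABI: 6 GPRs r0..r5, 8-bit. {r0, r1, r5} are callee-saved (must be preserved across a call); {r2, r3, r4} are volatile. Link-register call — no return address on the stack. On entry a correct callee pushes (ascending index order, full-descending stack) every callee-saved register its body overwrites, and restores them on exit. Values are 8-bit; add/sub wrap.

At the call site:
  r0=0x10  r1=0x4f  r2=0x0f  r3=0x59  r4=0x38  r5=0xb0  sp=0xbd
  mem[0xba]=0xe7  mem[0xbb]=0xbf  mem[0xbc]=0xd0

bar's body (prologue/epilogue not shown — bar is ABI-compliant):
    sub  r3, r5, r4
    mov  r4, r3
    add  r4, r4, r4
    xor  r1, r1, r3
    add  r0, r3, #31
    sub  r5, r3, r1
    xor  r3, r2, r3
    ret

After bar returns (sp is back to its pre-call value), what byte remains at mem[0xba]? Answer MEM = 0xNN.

MEM = 0xb0

prologue: push r0 → mem[0xbc]=0x10, sp=0xbc
prologue: push r1 → mem[0xbb]=0x4f, sp=0xbb
prologue: push r5 → mem[0xba]=0xb0, sp=0xba
body[0] sub  r3, r5, r4 → r3=0x78
body[1] mov  r4, r3 → r4=0x78
body[2] add  r4, r4, r4 → r4=0xf0
body[3] xor  r1, r1, r3 → r1=0x37
body[4] add  r0, r3, #31 → r0=0x97
body[5] sub  r5, r3, r1 → r5=0x41
body[6] xor  r3, r2, r3 → r3=0x77
epilogue: pop r5=0xb0, sp=0xbb
epilogue: pop r1=0x4f, sp=0xbc
epilogue: pop r0=0x10, sp=0xbd
prologue pushed ['r0', 'r1', 'r5'] at ['0xbc', '0xbb', '0xba']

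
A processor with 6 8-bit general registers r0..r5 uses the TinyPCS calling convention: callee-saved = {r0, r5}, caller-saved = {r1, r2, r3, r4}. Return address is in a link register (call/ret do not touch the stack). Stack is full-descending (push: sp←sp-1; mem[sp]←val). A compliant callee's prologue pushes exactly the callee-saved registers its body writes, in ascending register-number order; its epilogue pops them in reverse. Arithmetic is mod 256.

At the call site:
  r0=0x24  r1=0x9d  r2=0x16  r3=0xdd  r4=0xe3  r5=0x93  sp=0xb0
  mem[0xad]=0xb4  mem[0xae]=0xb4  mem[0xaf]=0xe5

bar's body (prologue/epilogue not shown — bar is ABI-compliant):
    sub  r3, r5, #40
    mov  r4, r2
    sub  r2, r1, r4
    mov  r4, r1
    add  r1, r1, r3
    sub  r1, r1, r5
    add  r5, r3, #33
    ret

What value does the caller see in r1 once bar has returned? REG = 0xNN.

REG = 0x75

prologue: push r5 → mem[0xaf]=0x93, sp=0xaf
body[0] sub  r3, r5, #40 → r3=0x6b
body[1] mov  r4, r2 → r4=0x16
body[2] sub  r2, r1, r4 → r2=0x87
body[3] mov  r4, r1 → r4=0x9d
body[4] add  r1, r1, r3 → r1=0x08
body[5] sub  r1, r1, r5 → r1=0x75
body[6] add  r5, r3, #33 → r5=0x8c
epilogue: pop r5=0x93, sp=0xb0
r1 is caller-saved → body value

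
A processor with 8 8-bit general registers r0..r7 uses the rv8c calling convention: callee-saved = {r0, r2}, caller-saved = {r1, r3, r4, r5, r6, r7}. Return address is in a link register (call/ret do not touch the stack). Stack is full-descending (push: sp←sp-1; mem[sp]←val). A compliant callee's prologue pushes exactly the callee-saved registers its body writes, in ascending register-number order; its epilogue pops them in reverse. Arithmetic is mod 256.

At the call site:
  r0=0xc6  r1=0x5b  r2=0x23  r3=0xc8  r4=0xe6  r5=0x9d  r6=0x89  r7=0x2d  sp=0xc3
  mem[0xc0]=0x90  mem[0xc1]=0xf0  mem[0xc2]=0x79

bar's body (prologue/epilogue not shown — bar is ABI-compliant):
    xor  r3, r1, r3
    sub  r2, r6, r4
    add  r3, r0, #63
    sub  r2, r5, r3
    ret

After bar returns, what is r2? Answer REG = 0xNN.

prologue: push r2 -> mem[0xc2]=0x23, sp=0xc2
body[0] xor  r3, r1, r3 -> r3=0x93
body[1] sub  r2, r6, r4 -> r2=0xa3
body[2] add  r3, r0, #63 -> r3=0x05
body[3] sub  r2, r5, r3 -> r2=0x98
epilogue: pop r2=0x23, sp=0xc3
r2 is callee-saved -> restored

REG = 0x23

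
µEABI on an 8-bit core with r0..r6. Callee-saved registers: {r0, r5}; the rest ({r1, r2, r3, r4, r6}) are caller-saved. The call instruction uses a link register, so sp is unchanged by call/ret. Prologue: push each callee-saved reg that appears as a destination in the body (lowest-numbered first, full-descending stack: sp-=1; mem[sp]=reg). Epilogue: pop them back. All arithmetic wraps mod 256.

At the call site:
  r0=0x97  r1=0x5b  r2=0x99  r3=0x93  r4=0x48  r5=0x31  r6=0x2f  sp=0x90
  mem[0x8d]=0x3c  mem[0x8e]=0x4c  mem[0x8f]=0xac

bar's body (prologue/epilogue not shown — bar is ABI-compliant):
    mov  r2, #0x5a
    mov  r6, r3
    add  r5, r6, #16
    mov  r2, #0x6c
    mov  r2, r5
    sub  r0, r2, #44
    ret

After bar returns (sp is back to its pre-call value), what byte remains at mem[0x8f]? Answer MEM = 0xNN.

MEM = 0x97

prologue: push r0 → mem[0x8f]=0x97, sp=0x8f
prologue: push r5 → mem[0x8e]=0x31, sp=0x8e
body[0] mov  r2, #0x5a → r2=0x5a
body[1] mov  r6, r3 → r6=0x93
body[2] add  r5, r6, #16 → r5=0xa3
body[3] mov  r2, #0x6c → r2=0x6c
body[4] mov  r2, r5 → r2=0xa3
body[5] sub  r0, r2, #44 → r0=0x77
epilogue: pop r5=0x31, sp=0x8f
epilogue: pop r0=0x97, sp=0x90
prologue pushed ['r0', 'r5'] at ['0x8f', '0x8e']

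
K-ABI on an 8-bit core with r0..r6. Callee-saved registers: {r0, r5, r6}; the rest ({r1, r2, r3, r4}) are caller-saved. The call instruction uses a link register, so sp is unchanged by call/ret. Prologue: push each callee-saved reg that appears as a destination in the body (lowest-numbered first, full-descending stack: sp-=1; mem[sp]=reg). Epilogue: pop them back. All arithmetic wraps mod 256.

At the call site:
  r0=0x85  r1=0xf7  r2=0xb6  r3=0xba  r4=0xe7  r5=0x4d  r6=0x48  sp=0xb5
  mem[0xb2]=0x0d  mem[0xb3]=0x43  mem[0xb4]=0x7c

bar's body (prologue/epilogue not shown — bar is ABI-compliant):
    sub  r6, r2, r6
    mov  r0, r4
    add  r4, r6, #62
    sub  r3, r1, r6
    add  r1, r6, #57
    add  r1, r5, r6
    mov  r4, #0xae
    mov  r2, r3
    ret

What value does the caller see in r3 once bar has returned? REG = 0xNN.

REG = 0x89

prologue: push r0 -> mem[0xb4]=0x85, sp=0xb4
prologue: push r6 -> mem[0xb3]=0x48, sp=0xb3
body[0] sub  r6, r2, r6 -> r6=0x6e
body[1] mov  r0, r4 -> r0=0xe7
body[2] add  r4, r6, #62 -> r4=0xac
body[3] sub  r3, r1, r6 -> r3=0x89
body[4] add  r1, r6, #57 -> r1=0xa7
body[5] add  r1, r5, r6 -> r1=0xbb
body[6] mov  r4, #0xae -> r4=0xae
body[7] mov  r2, r3 -> r2=0x89
epilogue: pop r6=0x48, sp=0xb4
epilogue: pop r0=0x85, sp=0xb5
r3 is caller-saved -> body value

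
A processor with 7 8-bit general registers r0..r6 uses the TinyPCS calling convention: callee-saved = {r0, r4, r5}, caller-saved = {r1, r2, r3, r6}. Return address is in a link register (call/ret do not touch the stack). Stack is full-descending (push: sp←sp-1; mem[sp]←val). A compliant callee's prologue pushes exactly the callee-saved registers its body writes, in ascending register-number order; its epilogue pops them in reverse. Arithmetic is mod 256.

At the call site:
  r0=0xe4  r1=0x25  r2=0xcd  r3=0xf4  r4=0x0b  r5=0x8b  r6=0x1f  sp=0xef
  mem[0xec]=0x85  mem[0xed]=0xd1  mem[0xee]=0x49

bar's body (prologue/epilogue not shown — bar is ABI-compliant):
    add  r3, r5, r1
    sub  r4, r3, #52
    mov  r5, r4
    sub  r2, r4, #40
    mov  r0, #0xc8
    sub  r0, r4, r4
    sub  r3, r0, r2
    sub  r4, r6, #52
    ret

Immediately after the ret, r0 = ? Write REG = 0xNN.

REG = 0xe4

prologue: push r0 → mem[0xee]=0xe4, sp=0xee
prologue: push r4 → mem[0xed]=0x0b, sp=0xed
prologue: push r5 → mem[0xec]=0x8b, sp=0xec
body[0] add  r3, r5, r1 → r3=0xb0
body[1] sub  r4, r3, #52 → r4=0x7c
body[2] mov  r5, r4 → r5=0x7c
body[3] sub  r2, r4, #40 → r2=0x54
body[4] mov  r0, #0xc8 → r0=0xc8
body[5] sub  r0, r4, r4 → r0=0x00
body[6] sub  r3, r0, r2 → r3=0xac
body[7] sub  r4, r6, #52 → r4=0xeb
epilogue: pop r5=0x8b, sp=0xed
epilogue: pop r4=0x0b, sp=0xee
epilogue: pop r0=0xe4, sp=0xef
r0 is callee-saved → restored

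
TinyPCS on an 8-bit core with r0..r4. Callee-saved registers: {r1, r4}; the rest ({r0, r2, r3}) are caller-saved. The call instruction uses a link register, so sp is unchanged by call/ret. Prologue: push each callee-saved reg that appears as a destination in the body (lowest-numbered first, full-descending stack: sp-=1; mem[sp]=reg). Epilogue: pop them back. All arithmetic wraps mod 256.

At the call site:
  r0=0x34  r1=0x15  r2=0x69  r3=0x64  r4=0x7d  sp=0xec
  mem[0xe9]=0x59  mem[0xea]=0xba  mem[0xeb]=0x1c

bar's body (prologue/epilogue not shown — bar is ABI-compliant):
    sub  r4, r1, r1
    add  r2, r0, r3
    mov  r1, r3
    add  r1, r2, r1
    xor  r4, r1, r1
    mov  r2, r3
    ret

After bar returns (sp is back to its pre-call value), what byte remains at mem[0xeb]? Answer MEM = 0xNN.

prologue: push r1 → mem[0xeb]=0x15, sp=0xeb
prologue: push r4 → mem[0xea]=0x7d, sp=0xea
body[0] sub  r4, r1, r1 → r4=0x00
body[1] add  r2, r0, r3 → r2=0x98
body[2] mov  r1, r3 → r1=0x64
body[3] add  r1, r2, r1 → r1=0xfc
body[4] xor  r4, r1, r1 → r4=0x00
body[5] mov  r2, r3 → r2=0x64
epilogue: pop r4=0x7d, sp=0xeb
epilogue: pop r1=0x15, sp=0xec
prologue pushed ['r1', 'r4'] at ['0xeb', '0xea']

MEM = 0x15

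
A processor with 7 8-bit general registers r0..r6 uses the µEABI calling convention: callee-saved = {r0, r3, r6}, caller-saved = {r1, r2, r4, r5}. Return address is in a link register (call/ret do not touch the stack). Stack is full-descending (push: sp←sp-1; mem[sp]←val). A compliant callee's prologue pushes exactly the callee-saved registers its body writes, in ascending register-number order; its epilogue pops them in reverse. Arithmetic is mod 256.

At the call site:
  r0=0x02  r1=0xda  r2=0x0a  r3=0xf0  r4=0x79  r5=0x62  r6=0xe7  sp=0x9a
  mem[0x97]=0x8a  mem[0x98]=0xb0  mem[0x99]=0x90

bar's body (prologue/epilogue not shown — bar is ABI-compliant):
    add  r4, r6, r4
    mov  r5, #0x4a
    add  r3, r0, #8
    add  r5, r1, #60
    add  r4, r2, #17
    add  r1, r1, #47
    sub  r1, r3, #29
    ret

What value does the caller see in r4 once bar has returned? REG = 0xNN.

prologue: push r3 -> mem[0x99]=0xf0, sp=0x99
body[0] add  r4, r6, r4 -> r4=0x60
body[1] mov  r5, #0x4a -> r5=0x4a
body[2] add  r3, r0, #8 -> r3=0x0a
body[3] add  r5, r1, #60 -> r5=0x16
body[4] add  r4, r2, #17 -> r4=0x1b
body[5] add  r1, r1, #47 -> r1=0x09
body[6] sub  r1, r3, #29 -> r1=0xed
epilogue: pop r3=0xf0, sp=0x9a
r4 is caller-saved -> body value

REG = 0x1b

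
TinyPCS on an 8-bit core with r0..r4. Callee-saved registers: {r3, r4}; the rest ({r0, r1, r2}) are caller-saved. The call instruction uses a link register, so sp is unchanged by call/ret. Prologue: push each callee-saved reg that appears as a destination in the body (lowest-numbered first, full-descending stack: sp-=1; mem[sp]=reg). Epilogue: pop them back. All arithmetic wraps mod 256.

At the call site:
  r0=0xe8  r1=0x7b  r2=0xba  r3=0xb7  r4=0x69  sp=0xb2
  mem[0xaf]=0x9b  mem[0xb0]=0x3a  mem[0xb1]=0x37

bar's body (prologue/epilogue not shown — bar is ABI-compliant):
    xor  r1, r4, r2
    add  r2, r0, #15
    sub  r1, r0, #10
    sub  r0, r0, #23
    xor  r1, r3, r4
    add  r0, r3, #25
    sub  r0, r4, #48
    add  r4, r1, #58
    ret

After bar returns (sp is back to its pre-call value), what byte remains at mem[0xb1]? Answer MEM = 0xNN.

MEM = 0x69

prologue: push r4 → mem[0xb1]=0x69, sp=0xb1
body[0] xor  r1, r4, r2 → r1=0xd3
body[1] add  r2, r0, #15 → r2=0xf7
body[2] sub  r1, r0, #10 → r1=0xde
body[3] sub  r0, r0, #23 → r0=0xd1
body[4] xor  r1, r3, r4 → r1=0xde
body[5] add  r0, r3, #25 → r0=0xd0
body[6] sub  r0, r4, #48 → r0=0x39
body[7] add  r4, r1, #58 → r4=0x18
epilogue: pop r4=0x69, sp=0xb2
prologue pushed ['r4'] at ['0xb1']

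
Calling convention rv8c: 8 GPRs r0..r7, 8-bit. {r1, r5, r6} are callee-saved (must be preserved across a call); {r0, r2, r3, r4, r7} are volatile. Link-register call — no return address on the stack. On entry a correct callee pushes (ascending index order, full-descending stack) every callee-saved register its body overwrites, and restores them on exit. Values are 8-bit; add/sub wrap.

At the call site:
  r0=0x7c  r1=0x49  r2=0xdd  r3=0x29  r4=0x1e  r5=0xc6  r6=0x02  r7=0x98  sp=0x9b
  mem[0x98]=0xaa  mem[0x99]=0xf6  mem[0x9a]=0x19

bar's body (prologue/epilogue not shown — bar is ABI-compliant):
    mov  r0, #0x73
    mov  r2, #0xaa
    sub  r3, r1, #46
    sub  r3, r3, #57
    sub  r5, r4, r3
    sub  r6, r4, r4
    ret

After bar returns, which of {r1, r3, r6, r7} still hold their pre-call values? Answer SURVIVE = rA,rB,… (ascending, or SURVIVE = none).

SURVIVE = r1,r6,r7

prologue: push r5 → mem[0x9a]=0xc6, sp=0x9a
prologue: push r6 → mem[0x99]=0x02, sp=0x99
body[0] mov  r0, #0x73 → r0=0x73
body[1] mov  r2, #0xaa → r2=0xaa
body[2] sub  r3, r1, #46 → r3=0x1b
body[3] sub  r3, r3, #57 → r3=0xe2
body[4] sub  r5, r4, r3 → r5=0x3c
body[5] sub  r6, r4, r4 → r6=0x00
epilogue: pop r6=0x02, sp=0x9a
epilogue: pop r5=0xc6, sp=0x9b
r1: callee-saved, written=False
r3: caller-saved, written=True
r6: callee-saved, written=True
r7: caller-saved, written=False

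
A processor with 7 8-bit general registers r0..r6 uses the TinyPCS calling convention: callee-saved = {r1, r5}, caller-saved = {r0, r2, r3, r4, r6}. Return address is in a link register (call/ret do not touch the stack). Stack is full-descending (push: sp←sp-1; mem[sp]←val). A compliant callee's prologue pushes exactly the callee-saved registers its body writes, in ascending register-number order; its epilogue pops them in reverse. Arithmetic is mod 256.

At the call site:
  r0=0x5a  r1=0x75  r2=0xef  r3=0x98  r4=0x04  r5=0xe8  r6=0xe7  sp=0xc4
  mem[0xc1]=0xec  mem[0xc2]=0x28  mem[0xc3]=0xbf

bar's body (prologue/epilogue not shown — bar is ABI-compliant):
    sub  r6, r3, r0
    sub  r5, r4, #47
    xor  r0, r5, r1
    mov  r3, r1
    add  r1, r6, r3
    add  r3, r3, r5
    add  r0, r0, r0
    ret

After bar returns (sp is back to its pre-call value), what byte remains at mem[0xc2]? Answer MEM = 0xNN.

prologue: push r1 -> mem[0xc3]=0x75, sp=0xc3
prologue: push r5 -> mem[0xc2]=0xe8, sp=0xc2
body[0] sub  r6, r3, r0 -> r6=0x3e
body[1] sub  r5, r4, #47 -> r5=0xd5
body[2] xor  r0, r5, r1 -> r0=0xa0
body[3] mov  r3, r1 -> r3=0x75
body[4] add  r1, r6, r3 -> r1=0xb3
body[5] add  r3, r3, r5 -> r3=0x4a
body[6] add  r0, r0, r0 -> r0=0x40
epilogue: pop r5=0xe8, sp=0xc3
epilogue: pop r1=0x75, sp=0xc4
prologue pushed ['r1', 'r5'] at ['0xc3', '0xc2']

MEM = 0xe8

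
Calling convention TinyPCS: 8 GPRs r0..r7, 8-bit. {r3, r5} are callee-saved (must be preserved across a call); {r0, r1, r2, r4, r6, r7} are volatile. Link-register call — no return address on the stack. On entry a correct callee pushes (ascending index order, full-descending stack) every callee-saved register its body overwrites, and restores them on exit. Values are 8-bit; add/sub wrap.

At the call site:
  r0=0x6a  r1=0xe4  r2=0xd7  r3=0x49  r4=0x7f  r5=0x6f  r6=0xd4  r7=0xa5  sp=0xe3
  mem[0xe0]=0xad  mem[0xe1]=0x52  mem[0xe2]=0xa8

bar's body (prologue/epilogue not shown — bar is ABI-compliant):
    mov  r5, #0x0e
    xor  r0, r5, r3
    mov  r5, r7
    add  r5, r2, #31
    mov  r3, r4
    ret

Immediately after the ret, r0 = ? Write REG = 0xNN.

prologue: push r3 -> mem[0xe2]=0x49, sp=0xe2
prologue: push r5 -> mem[0xe1]=0x6f, sp=0xe1
body[0] mov  r5, #0x0e -> r5=0x0e
body[1] xor  r0, r5, r3 -> r0=0x47
body[2] mov  r5, r7 -> r5=0xa5
body[3] add  r5, r2, #31 -> r5=0xf6
body[4] mov  r3, r4 -> r3=0x7f
epilogue: pop r5=0x6f, sp=0xe2
epilogue: pop r3=0x49, sp=0xe3
r0 is caller-saved -> body value

REG = 0x47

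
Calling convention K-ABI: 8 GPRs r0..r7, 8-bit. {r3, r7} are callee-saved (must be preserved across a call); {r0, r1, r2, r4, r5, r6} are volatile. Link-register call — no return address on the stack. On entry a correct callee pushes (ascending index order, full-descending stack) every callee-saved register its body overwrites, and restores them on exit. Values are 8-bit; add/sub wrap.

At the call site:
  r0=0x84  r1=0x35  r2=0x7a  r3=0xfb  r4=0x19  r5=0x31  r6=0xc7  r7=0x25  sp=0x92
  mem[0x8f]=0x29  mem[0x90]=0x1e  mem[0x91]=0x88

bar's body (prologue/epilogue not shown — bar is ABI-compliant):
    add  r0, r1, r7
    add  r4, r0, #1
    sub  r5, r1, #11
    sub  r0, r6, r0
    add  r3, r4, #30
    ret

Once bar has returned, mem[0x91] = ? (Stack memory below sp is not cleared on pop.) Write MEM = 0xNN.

prologue: push r3 -> mem[0x91]=0xfb, sp=0x91
body[0] add  r0, r1, r7 -> r0=0x5a
body[1] add  r4, r0, #1 -> r4=0x5b
body[2] sub  r5, r1, #11 -> r5=0x2a
body[3] sub  r0, r6, r0 -> r0=0x6d
body[4] add  r3, r4, #30 -> r3=0x79
epilogue: pop r3=0xfb, sp=0x92
prologue pushed ['r3'] at ['0x91']

MEM = 0xfb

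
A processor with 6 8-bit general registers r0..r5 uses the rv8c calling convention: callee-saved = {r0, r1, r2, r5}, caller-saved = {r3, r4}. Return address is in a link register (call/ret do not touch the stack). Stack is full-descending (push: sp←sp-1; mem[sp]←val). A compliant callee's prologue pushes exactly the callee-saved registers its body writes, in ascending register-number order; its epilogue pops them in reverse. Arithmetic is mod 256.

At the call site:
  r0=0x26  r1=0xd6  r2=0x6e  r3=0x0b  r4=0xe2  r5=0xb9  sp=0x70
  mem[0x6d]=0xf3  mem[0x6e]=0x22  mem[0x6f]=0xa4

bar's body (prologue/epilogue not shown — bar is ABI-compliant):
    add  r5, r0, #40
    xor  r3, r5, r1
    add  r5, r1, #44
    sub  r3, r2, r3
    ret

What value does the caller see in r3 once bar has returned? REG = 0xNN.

prologue: push r5 → mem[0x6f]=0xb9, sp=0x6f
body[0] add  r5, r0, #40 → r5=0x4e
body[1] xor  r3, r5, r1 → r3=0x98
body[2] add  r5, r1, #44 → r5=0x02
body[3] sub  r3, r2, r3 → r3=0xd6
epilogue: pop r5=0xb9, sp=0x70
r3 is caller-saved → body value

REG = 0xd6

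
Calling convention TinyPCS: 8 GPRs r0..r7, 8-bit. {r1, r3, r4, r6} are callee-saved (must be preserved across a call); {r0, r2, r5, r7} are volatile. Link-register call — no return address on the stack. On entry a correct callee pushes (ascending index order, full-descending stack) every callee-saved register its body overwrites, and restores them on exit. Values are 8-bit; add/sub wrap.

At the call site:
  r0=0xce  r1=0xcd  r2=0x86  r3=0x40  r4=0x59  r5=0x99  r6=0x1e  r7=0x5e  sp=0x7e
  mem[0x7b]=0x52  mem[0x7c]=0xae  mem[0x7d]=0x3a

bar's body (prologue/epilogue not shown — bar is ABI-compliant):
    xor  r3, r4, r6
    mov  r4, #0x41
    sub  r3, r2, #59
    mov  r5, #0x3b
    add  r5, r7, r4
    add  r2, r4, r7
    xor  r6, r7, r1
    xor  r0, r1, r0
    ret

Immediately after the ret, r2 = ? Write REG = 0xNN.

prologue: push r3 → mem[0x7d]=0x40, sp=0x7d
prologue: push r4 → mem[0x7c]=0x59, sp=0x7c
prologue: push r6 → mem[0x7b]=0x1e, sp=0x7b
body[0] xor  r3, r4, r6 → r3=0x47
body[1] mov  r4, #0x41 → r4=0x41
body[2] sub  r3, r2, #59 → r3=0x4b
body[3] mov  r5, #0x3b → r5=0x3b
body[4] add  r5, r7, r4 → r5=0x9f
body[5] add  r2, r4, r7 → r2=0x9f
body[6] xor  r6, r7, r1 → r6=0x93
body[7] xor  r0, r1, r0 → r0=0x03
epilogue: pop r6=0x1e, sp=0x7c
epilogue: pop r4=0x59, sp=0x7d
epilogue: pop r3=0x40, sp=0x7e
r2 is caller-saved → body value

REG = 0x9f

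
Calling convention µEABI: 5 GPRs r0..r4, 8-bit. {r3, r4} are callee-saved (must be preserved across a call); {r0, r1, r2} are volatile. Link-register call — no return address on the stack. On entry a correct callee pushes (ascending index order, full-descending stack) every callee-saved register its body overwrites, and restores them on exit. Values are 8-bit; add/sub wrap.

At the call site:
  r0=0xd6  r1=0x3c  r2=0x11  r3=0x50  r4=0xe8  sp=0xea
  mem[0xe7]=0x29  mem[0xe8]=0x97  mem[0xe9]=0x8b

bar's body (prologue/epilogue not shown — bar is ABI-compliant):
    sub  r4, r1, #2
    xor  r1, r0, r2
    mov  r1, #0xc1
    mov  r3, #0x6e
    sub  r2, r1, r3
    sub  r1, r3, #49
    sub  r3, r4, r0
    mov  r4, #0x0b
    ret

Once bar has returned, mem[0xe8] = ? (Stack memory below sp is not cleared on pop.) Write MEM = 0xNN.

prologue: push r3 -> mem[0xe9]=0x50, sp=0xe9
prologue: push r4 -> mem[0xe8]=0xe8, sp=0xe8
body[0] sub  r4, r1, #2 -> r4=0x3a
body[1] xor  r1, r0, r2 -> r1=0xc7
body[2] mov  r1, #0xc1 -> r1=0xc1
body[3] mov  r3, #0x6e -> r3=0x6e
body[4] sub  r2, r1, r3 -> r2=0x53
body[5] sub  r1, r3, #49 -> r1=0x3d
body[6] sub  r3, r4, r0 -> r3=0x64
body[7] mov  r4, #0x0b -> r4=0x0b
epilogue: pop r4=0xe8, sp=0xe9
epilogue: pop r3=0x50, sp=0xea
prologue pushed ['r3', 'r4'] at ['0xe9', '0xe8']

MEM = 0xe8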